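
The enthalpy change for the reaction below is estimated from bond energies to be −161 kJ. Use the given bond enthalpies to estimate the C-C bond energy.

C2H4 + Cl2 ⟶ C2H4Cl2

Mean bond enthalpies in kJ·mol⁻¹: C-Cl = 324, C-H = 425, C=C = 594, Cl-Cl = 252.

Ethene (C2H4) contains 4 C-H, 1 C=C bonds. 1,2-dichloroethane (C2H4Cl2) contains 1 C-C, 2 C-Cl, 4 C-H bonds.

D(C-C) ≈ 359 kJ/mol

Let D be the C-C bond energy.
Σ(broken) = 4×425 + 1×594 + 1×252 = 2546
Σ(formed) = 1×D + 2×324 + 4×425 = 2348 + D
ΔH = Σ(broken) − Σ(formed) = (2546) − (2348 + D) = +198 − D
Setting this equal to −161 kJ gives D = 359 kJ/mol.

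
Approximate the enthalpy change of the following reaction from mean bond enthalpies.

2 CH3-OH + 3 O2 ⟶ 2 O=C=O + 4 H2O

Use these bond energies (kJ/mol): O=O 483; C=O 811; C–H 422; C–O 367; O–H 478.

Bonds broken (reactants):
  C–H: 6 × 422 = 2532
  C–O: 2 × 367 = 734
  O–H: 2 × 478 = 956
  O=O: 3 × 483 = 1449
  Σ(broken) = 5671 kJ
Bonds formed (products):
  C=O: 4 × 811 = 3244
  O–H: 8 × 478 = 3824
  Σ(formed) = 7068 kJ
ΔH = Σ(broken) − Σ(formed) = 5671 − 7068 = −1397 kJ

ΔH ≈ −1397 kJ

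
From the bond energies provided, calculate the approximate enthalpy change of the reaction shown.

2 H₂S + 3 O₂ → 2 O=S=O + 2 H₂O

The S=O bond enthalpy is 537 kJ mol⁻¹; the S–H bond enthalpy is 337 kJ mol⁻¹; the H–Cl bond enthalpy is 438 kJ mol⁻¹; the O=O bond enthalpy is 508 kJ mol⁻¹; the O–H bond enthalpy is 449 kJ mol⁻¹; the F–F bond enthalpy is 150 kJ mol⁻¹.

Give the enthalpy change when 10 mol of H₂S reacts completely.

Bonds broken (reactants):
  O=O: 3 × 508 = 1524
  S–H: 4 × 337 = 1348
  Σ(broken) = 2872 kJ
Bonds formed (products):
  O–H: 4 × 449 = 1796
  S=O: 4 × 537 = 2148
  Σ(formed) = 3944 kJ
ΔH = Σ(broken) − Σ(formed) = 2872 − 3944 = −1072 kJ
For 5× the reaction as written: 5 × (−1072) = −5360 kJ

ΔH = −5360 kJ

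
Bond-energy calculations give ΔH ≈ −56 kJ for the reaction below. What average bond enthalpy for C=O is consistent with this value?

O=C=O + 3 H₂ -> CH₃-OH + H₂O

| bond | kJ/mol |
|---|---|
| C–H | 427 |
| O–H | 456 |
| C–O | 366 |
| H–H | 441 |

Let D be the C=O bond energy.
Σ(broken) = 2×D + 3×441 = 1323 + 2D
Σ(formed) = 3×427 + 1×366 + 3×456 = 3015
ΔH = Σ(broken) − Σ(formed) = (1323 + 2D) − (3015) = −1692 + 2D
Setting this equal to −56 kJ gives 2D = 1636, so D = 818 kJ/mol.

D(C=O) ≈ 818 kJ/mol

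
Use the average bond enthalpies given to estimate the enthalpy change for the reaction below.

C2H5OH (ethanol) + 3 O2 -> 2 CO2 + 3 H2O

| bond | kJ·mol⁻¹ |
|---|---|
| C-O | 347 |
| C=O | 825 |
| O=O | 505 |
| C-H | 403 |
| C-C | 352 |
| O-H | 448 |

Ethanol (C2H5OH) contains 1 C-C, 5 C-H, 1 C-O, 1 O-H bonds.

ΔH ≈ −1311 kJ

Bonds broken (reactants):
  C-C: 1 × 352 = 352
  C-H: 5 × 403 = 2015
  C-O: 1 × 347 = 347
  O-H: 1 × 448 = 448
  O=O: 3 × 505 = 1515
  Σ(broken) = 4677 kJ
Bonds formed (products):
  C=O: 4 × 825 = 3300
  O-H: 6 × 448 = 2688
  Σ(formed) = 5988 kJ
ΔH = Σ(broken) − Σ(formed) = 4677 − 5988 = −1311 kJ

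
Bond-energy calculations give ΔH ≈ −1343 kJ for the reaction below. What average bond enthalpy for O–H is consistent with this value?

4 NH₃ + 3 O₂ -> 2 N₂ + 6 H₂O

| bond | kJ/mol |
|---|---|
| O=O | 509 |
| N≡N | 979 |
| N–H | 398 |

D(O–H) ≈ 474 kJ/mol

Let D be the O–H bond energy.
Σ(broken) = 12×398 + 3×509 = 6303
Σ(formed) = 2×979 + 12×D = 1958 + 12D
ΔH = Σ(broken) − Σ(formed) = (6303) − (1958 + 12D) = +4345 − 12D
Setting this equal to −1343 kJ gives 12D = 5688, so D = 474 kJ/mol.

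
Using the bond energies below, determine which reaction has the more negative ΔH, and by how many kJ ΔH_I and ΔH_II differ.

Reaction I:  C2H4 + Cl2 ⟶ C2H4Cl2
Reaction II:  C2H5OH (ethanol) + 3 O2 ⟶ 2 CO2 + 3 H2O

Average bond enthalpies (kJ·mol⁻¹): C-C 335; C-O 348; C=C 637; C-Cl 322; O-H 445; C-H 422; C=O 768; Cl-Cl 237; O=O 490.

Reaction II, by 929 kJ

Reaction I:
  Bonds broken (reactants):
    C-H: 4 × 422 = 1688
    C=C: 1 × 637 = 637
    Cl-Cl: 1 × 237 = 237
    Σ(broken) = 2562 kJ
  Bonds formed (products):
    C-C: 1 × 335 = 335
    C-Cl: 2 × 322 = 644
    C-H: 4 × 422 = 1688
    Σ(formed) = 2667 kJ
  ΔH_I = 2562 − 2667 = −105 kJ
Reaction II:
  Bonds broken (reactants):
    C-C: 1 × 335 = 335
    C-H: 5 × 422 = 2110
    C-O: 1 × 348 = 348
    O-H: 1 × 445 = 445
    O=O: 3 × 490 = 1470
    Σ(broken) = 4708 kJ
  Bonds formed (products):
    C=O: 4 × 768 = 3072
    O-H: 6 × 445 = 2670
    Σ(formed) = 5742 kJ
  ΔH_II = 4708 − 5742 = −1034 kJ
ΔH_I − ΔH_II = +929 kJ, so reaction II has the more negative ΔH; |ΔH_I − ΔH_II| = 929 kJ.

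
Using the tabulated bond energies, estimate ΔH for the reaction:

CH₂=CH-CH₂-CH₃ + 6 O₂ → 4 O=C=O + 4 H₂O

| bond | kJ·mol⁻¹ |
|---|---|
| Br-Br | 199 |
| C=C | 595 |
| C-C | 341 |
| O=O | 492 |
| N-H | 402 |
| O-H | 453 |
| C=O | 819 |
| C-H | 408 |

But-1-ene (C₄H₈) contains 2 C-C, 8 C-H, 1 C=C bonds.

Bonds broken (reactants):
  C-C: 2 × 341 = 682
  C-H: 8 × 408 = 3264
  C=C: 1 × 595 = 595
  O=O: 6 × 492 = 2952
  Σ(broken) = 7493 kJ
Bonds formed (products):
  C=O: 8 × 819 = 6552
  O-H: 8 × 453 = 3624
  Σ(formed) = 10176 kJ
ΔH = Σ(broken) − Σ(formed) = 7493 − 10176 = −2683 kJ

ΔH ≈ −2683 kJ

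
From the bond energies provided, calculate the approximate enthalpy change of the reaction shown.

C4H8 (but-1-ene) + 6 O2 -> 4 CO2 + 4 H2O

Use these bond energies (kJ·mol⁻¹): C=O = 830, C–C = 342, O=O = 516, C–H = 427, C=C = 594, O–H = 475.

ΔH ≈ −2650 kJ

Bonds broken (reactants):
  C–C: 2 × 342 = 684
  C–H: 8 × 427 = 3416
  C=C: 1 × 594 = 594
  O=O: 6 × 516 = 3096
  Σ(broken) = 7790 kJ
Bonds formed (products):
  C=O: 8 × 830 = 6640
  O–H: 8 × 475 = 3800
  Σ(formed) = 10440 kJ
ΔH = Σ(broken) − Σ(formed) = 7790 − 10440 = −2650 kJ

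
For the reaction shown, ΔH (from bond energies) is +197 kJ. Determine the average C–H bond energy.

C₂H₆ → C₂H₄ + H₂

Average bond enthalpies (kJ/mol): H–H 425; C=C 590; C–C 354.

Let D be the C–H bond energy.
Σ(broken) = 1×354 + 6×D = 354 + 6D
Σ(formed) = 4×D + 1×590 + 1×425 = 1015 + 4D
ΔH = Σ(broken) − Σ(formed) = (354 + 6D) − (1015 + 4D) = −661 + 2D
Setting this equal to +197 kJ gives 2D = 858, so D = 429 kJ/mol.

D(C–H) ≈ 429 kJ/mol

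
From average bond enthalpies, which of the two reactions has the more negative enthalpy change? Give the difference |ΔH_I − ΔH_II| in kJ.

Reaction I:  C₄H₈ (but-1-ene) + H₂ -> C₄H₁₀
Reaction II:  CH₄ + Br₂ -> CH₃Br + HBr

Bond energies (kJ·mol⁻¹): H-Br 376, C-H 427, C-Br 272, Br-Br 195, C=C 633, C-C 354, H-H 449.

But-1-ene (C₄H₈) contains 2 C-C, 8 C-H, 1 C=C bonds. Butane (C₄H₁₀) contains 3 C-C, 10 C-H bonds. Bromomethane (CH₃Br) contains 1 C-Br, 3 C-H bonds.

Reaction I:
  Bonds broken (reactants):
    C-C: 2 × 354 = 708
    C-H: 8 × 427 = 3416
    C=C: 1 × 633 = 633
    H-H: 1 × 449 = 449
    Σ(broken) = 5206 kJ
  Bonds formed (products):
    C-C: 3 × 354 = 1062
    C-H: 10 × 427 = 4270
    Σ(formed) = 5332 kJ
  ΔH_I = 5206 − 5332 = −126 kJ
Reaction II:
  Bonds broken (reactants):
    Br-Br: 1 × 195 = 195
    C-H: 4 × 427 = 1708
    Σ(broken) = 1903 kJ
  Bonds formed (products):
    C-Br: 1 × 272 = 272
    C-H: 3 × 427 = 1281
    H-Br: 1 × 376 = 376
    Σ(formed) = 1929 kJ
  ΔH_II = 1903 − 1929 = −26 kJ
ΔH_I − ΔH_II = −100 kJ, so reaction I has the more negative ΔH; |ΔH_I − ΔH_II| = 100 kJ.

Reaction I, by 100 kJ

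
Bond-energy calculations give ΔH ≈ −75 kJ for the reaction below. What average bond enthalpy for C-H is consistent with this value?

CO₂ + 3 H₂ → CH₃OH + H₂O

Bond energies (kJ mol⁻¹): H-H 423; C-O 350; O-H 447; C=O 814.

Let D be the C-H bond energy.
Σ(broken) = 2×814 + 3×423 = 2897
Σ(formed) = 3×D + 1×350 + 3×447 = 1691 + 3D
ΔH = Σ(broken) − Σ(formed) = (2897) − (1691 + 3D) = +1206 − 3D
Setting this equal to −75 kJ gives 3D = 1281, so D = 427 kJ/mol.

D(C-H) ≈ 427 kJ/mol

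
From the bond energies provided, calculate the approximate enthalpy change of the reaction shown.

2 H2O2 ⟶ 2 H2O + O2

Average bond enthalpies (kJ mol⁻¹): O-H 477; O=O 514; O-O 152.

ΔH ≈ −210 kJ

Bonds broken (reactants):
  O-H: 4 × 477 = 1908
  O-O: 2 × 152 = 304
  Σ(broken) = 2212 kJ
Bonds formed (products):
  O-H: 4 × 477 = 1908
  O=O: 1 × 514 = 514
  Σ(formed) = 2422 kJ
ΔH = Σ(broken) − Σ(formed) = 2212 − 2422 = −210 kJ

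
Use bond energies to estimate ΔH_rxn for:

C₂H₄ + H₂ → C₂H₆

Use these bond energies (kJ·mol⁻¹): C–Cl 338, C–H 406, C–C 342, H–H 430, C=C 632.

ΔH ≈ −92 kJ

Bonds broken (reactants):
  C–H: 4 × 406 = 1624
  C=C: 1 × 632 = 632
  H–H: 1 × 430 = 430
  Σ(broken) = 2686 kJ
Bonds formed (products):
  C–C: 1 × 342 = 342
  C–H: 6 × 406 = 2436
  Σ(formed) = 2778 kJ
ΔH = Σ(broken) − Σ(formed) = 2686 − 2778 = −92 kJ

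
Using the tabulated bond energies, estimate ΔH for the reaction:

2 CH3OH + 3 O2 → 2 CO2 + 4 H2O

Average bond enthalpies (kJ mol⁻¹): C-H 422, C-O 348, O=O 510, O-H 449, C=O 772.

Bonds broken (reactants):
  C-H: 6 × 422 = 2532
  C-O: 2 × 348 = 696
  O-H: 2 × 449 = 898
  O=O: 3 × 510 = 1530
  Σ(broken) = 5656 kJ
Bonds formed (products):
  C=O: 4 × 772 = 3088
  O-H: 8 × 449 = 3592
  Σ(formed) = 6680 kJ
ΔH = Σ(broken) − Σ(formed) = 5656 − 6680 = −1024 kJ

ΔH ≈ −1024 kJ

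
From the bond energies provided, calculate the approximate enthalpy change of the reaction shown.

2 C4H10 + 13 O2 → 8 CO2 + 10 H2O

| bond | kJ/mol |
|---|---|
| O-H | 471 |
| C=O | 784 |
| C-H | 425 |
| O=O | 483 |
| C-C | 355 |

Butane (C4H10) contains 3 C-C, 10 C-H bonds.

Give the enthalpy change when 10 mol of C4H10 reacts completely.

Bonds broken (reactants):
  C-C: 6 × 355 = 2130
  C-H: 20 × 425 = 8500
  O=O: 13 × 483 = 6279
  Σ(broken) = 16909 kJ
Bonds formed (products):
  C=O: 16 × 784 = 12544
  O-H: 20 × 471 = 9420
  Σ(formed) = 21964 kJ
ΔH = Σ(broken) − Σ(formed) = 16909 − 21964 = −5055 kJ
For 5× the reaction as written: 5 × (−5055) = −25275 kJ

ΔH = −25275 kJ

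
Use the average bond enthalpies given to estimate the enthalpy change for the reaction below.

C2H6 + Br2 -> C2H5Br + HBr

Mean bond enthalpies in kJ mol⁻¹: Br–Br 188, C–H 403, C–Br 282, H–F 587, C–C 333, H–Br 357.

Bonds broken (reactants):
  Br–Br: 1 × 188 = 188
  C–C: 1 × 333 = 333
  C–H: 6 × 403 = 2418
  Σ(broken) = 2939 kJ
Bonds formed (products):
  C–Br: 1 × 282 = 282
  C–C: 1 × 333 = 333
  C–H: 5 × 403 = 2015
  H–Br: 1 × 357 = 357
  Σ(formed) = 2987 kJ
ΔH = Σ(broken) − Σ(formed) = 2939 − 2987 = −48 kJ

ΔH ≈ −48 kJ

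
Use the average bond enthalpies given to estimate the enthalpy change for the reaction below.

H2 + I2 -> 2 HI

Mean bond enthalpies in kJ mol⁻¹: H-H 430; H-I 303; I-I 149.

Bonds broken (reactants):
  H-H: 1 × 430 = 430
  I-I: 1 × 149 = 149
  Σ(broken) = 579 kJ
Bonds formed (products):
  H-I: 2 × 303 = 606
  Σ(formed) = 606 kJ
ΔH = Σ(broken) − Σ(formed) = 579 − 606 = −27 kJ

ΔH ≈ −27 kJ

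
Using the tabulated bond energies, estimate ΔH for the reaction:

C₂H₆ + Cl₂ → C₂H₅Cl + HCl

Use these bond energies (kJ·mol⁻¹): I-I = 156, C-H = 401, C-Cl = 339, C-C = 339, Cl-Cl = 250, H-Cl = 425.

ΔH ≈ −113 kJ

Bonds broken (reactants):
  C-C: 1 × 339 = 339
  C-H: 6 × 401 = 2406
  Cl-Cl: 1 × 250 = 250
  Σ(broken) = 2995 kJ
Bonds formed (products):
  C-C: 1 × 339 = 339
  C-Cl: 1 × 339 = 339
  C-H: 5 × 401 = 2005
  H-Cl: 1 × 425 = 425
  Σ(formed) = 3108 kJ
ΔH = Σ(broken) − Σ(formed) = 2995 − 3108 = −113 kJ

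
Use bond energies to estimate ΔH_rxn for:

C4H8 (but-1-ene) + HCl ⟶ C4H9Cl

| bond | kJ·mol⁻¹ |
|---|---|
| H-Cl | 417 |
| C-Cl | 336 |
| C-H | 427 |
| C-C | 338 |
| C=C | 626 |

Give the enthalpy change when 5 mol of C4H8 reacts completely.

ΔH = −290 kJ

Bonds broken (reactants):
  C-C: 2 × 338 = 676
  C-H: 8 × 427 = 3416
  C=C: 1 × 626 = 626
  H-Cl: 1 × 417 = 417
  Σ(broken) = 5135 kJ
Bonds formed (products):
  C-C: 3 × 338 = 1014
  C-Cl: 1 × 336 = 336
  C-H: 9 × 427 = 3843
  Σ(formed) = 5193 kJ
ΔH = Σ(broken) − Σ(formed) = 5135 − 5193 = −58 kJ
For 5× the reaction as written: 5 × (−58) = −290 kJ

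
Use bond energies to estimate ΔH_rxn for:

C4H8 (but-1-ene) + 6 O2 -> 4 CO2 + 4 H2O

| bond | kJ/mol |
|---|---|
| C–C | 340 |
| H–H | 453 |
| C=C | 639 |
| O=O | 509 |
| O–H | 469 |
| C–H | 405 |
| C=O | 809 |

ΔH ≈ −2611 kJ

Bonds broken (reactants):
  C–C: 2 × 340 = 680
  C–H: 8 × 405 = 3240
  C=C: 1 × 639 = 639
  O=O: 6 × 509 = 3054
  Σ(broken) = 7613 kJ
Bonds formed (products):
  C=O: 8 × 809 = 6472
  O–H: 8 × 469 = 3752
  Σ(formed) = 10224 kJ
ΔH = Σ(broken) − Σ(formed) = 7613 − 10224 = −2611 kJ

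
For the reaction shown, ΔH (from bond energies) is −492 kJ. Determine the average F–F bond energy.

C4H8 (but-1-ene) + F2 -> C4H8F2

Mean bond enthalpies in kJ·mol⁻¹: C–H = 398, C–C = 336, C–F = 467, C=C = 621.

Let D be the F–F bond energy.
Σ(broken) = 2×336 + 8×398 + 1×621 + 1×D = 4477 + D
Σ(formed) = 3×336 + 2×467 + 8×398 = 5126
ΔH = Σ(broken) − Σ(formed) = (4477 + D) − (5126) = −649 + D
Setting this equal to −492 kJ gives D = 157 kJ/mol.

D(F–F) ≈ 157 kJ/mol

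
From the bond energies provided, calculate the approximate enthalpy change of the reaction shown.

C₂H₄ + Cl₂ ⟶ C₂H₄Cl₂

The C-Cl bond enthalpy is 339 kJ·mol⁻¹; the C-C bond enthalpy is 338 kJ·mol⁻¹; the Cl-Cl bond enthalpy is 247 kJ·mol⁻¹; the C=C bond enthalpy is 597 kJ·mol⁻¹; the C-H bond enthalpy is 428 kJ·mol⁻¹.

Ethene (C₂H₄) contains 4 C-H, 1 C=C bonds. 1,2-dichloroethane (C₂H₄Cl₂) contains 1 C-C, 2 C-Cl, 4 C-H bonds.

Bonds broken (reactants):
  C-H: 4 × 428 = 1712
  C=C: 1 × 597 = 597
  Cl-Cl: 1 × 247 = 247
  Σ(broken) = 2556 kJ
Bonds formed (products):
  C-C: 1 × 338 = 338
  C-Cl: 2 × 339 = 678
  C-H: 4 × 428 = 1712
  Σ(formed) = 2728 kJ
ΔH = Σ(broken) − Σ(formed) = 2556 − 2728 = −172 kJ

ΔH ≈ −172 kJ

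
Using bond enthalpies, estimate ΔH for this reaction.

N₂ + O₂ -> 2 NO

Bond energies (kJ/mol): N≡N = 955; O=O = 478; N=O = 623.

Bonds broken (reactants):
  N≡N: 1 × 955 = 955
  O=O: 1 × 478 = 478
  Σ(broken) = 1433 kJ
Bonds formed (products):
  N=O: 2 × 623 = 1246
  Σ(formed) = 1246 kJ
ΔH = Σ(broken) − Σ(formed) = 1433 − 1246 = +187 kJ

ΔH ≈ +187 kJ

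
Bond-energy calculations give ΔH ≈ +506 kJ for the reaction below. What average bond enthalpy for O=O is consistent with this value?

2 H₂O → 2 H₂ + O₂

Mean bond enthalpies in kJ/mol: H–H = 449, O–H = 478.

D(O=O) ≈ 508 kJ/mol

Let D be the O=O bond energy.
Σ(broken) = 4×478 = 1912
Σ(formed) = 2×449 + 1×D = 898 + D
ΔH = Σ(broken) − Σ(formed) = (1912) − (898 + D) = +1014 − D
Setting this equal to +506 kJ gives D = 508 kJ/mol.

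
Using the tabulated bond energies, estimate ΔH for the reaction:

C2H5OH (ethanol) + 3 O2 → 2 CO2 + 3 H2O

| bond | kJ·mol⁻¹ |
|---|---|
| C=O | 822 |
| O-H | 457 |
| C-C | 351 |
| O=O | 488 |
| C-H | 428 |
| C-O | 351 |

Bonds broken (reactants):
  C-C: 1 × 351 = 351
  C-H: 5 × 428 = 2140
  C-O: 1 × 351 = 351
  O-H: 1 × 457 = 457
  O=O: 3 × 488 = 1464
  Σ(broken) = 4763 kJ
Bonds formed (products):
  C=O: 4 × 822 = 3288
  O-H: 6 × 457 = 2742
  Σ(formed) = 6030 kJ
ΔH = Σ(broken) − Σ(formed) = 4763 − 6030 = −1267 kJ

ΔH ≈ −1267 kJ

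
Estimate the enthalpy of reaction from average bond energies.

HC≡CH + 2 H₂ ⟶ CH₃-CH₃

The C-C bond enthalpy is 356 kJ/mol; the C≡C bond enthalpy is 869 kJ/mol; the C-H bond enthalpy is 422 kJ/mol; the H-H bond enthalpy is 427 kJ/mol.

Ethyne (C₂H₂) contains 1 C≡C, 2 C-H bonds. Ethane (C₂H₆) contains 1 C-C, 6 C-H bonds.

ΔH ≈ −321 kJ

Bonds broken (reactants):
  C≡C: 1 × 869 = 869
  C-H: 2 × 422 = 844
  H-H: 2 × 427 = 854
  Σ(broken) = 2567 kJ
Bonds formed (products):
  C-C: 1 × 356 = 356
  C-H: 6 × 422 = 2532
  Σ(formed) = 2888 kJ
ΔH = Σ(broken) − Σ(formed) = 2567 − 2888 = −321 kJ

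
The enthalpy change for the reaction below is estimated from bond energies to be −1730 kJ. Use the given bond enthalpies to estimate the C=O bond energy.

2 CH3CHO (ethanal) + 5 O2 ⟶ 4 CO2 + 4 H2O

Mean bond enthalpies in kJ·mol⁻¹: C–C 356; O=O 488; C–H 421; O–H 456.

Let D be the C=O bond energy.
Σ(broken) = 2×356 + 8×421 + 2×D + 5×488 = 6520 + 2D
Σ(formed) = 8×D + 8×456 = 3648 + 8D
ΔH = Σ(broken) − Σ(formed) = (6520 + 2D) − (3648 + 8D) = +2872 − 6D
Setting this equal to −1730 kJ gives 6D = 4602, so D = 767 kJ/mol.

D(C=O) ≈ 767 kJ/mol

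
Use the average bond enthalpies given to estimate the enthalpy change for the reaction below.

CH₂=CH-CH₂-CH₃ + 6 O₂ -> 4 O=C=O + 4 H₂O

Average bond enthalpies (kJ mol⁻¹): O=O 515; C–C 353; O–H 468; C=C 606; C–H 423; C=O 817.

Bonds broken (reactants):
  C–C: 2 × 353 = 706
  C–H: 8 × 423 = 3384
  C=C: 1 × 606 = 606
  O=O: 6 × 515 = 3090
  Σ(broken) = 7786 kJ
Bonds formed (products):
  C=O: 8 × 817 = 6536
  O–H: 8 × 468 = 3744
  Σ(formed) = 10280 kJ
ΔH = Σ(broken) − Σ(formed) = 7786 − 10280 = −2494 kJ

ΔH ≈ −2494 kJ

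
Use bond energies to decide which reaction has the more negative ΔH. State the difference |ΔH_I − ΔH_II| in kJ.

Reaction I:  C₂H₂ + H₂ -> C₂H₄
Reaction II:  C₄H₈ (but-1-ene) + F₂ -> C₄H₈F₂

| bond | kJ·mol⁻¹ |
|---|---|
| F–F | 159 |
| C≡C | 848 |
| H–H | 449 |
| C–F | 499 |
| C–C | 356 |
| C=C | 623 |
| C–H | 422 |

Reaction II, by 402 kJ

Reaction I:
  Bonds broken (reactants):
    C≡C: 1 × 848 = 848
    C–H: 2 × 422 = 844
    H–H: 1 × 449 = 449
    Σ(broken) = 2141 kJ
  Bonds formed (products):
    C–H: 4 × 422 = 1688
    C=C: 1 × 623 = 623
    Σ(formed) = 2311 kJ
  ΔH_I = 2141 − 2311 = −170 kJ
Reaction II:
  Bonds broken (reactants):
    C–C: 2 × 356 = 712
    C–H: 8 × 422 = 3376
    C=C: 1 × 623 = 623
    F–F: 1 × 159 = 159
    Σ(broken) = 4870 kJ
  Bonds formed (products):
    C–C: 3 × 356 = 1068
    C–F: 2 × 499 = 998
    C–H: 8 × 422 = 3376
    Σ(formed) = 5442 kJ
  ΔH_II = 4870 − 5442 = −572 kJ
ΔH_I − ΔH_II = +402 kJ, so reaction II has the more negative ΔH; |ΔH_I − ΔH_II| = 402 kJ.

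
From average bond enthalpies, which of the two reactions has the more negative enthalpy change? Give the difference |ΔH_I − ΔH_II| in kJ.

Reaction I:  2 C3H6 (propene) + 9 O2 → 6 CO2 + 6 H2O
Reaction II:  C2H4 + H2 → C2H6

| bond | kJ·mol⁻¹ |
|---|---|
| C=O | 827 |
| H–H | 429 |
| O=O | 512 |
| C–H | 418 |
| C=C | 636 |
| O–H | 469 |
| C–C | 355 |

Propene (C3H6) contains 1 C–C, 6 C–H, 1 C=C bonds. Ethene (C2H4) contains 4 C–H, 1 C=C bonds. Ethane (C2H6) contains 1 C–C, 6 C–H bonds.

Reaction I, by 3820 kJ

Reaction I:
  Bonds broken (reactants):
    C–C: 2 × 355 = 710
    C–H: 12 × 418 = 5016
    C=C: 2 × 636 = 1272
    O=O: 9 × 512 = 4608
    Σ(broken) = 11606 kJ
  Bonds formed (products):
    C=O: 12 × 827 = 9924
    O–H: 12 × 469 = 5628
    Σ(formed) = 15552 kJ
  ΔH_I = 11606 − 15552 = −3946 kJ
Reaction II:
  Bonds broken (reactants):
    C–H: 4 × 418 = 1672
    C=C: 1 × 636 = 636
    H–H: 1 × 429 = 429
    Σ(broken) = 2737 kJ
  Bonds formed (products):
    C–C: 1 × 355 = 355
    C–H: 6 × 418 = 2508
    Σ(formed) = 2863 kJ
  ΔH_II = 2737 − 2863 = −126 kJ
ΔH_I − ΔH_II = −3820 kJ, so reaction I has the more negative ΔH; |ΔH_I − ΔH_II| = 3820 kJ.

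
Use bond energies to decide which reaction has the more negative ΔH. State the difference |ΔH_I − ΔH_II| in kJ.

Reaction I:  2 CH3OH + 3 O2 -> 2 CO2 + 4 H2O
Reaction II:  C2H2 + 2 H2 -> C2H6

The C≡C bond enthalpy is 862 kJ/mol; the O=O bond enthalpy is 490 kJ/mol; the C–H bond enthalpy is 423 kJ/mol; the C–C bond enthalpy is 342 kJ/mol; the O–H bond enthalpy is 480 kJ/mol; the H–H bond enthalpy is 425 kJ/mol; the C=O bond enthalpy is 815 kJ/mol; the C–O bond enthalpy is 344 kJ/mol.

Reaction I, by 1122 kJ

Reaction I:
  Bonds broken (reactants):
    C–H: 6 × 423 = 2538
    C–O: 2 × 344 = 688
    O–H: 2 × 480 = 960
    O=O: 3 × 490 = 1470
    Σ(broken) = 5656 kJ
  Bonds formed (products):
    C=O: 4 × 815 = 3260
    O–H: 8 × 480 = 3840
    Σ(formed) = 7100 kJ
  ΔH_I = 5656 − 7100 = −1444 kJ
Reaction II:
  Bonds broken (reactants):
    C≡C: 1 × 862 = 862
    C–H: 2 × 423 = 846
    H–H: 2 × 425 = 850
    Σ(broken) = 2558 kJ
  Bonds formed (products):
    C–C: 1 × 342 = 342
    C–H: 6 × 423 = 2538
    Σ(formed) = 2880 kJ
  ΔH_II = 2558 − 2880 = −322 kJ
ΔH_I − ΔH_II = −1122 kJ, so reaction I has the more negative ΔH; |ΔH_I − ΔH_II| = 1122 kJ.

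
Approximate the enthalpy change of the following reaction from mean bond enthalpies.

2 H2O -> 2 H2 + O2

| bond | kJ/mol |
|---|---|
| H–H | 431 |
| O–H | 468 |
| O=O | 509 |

Bonds broken (reactants):
  O–H: 4 × 468 = 1872
  Σ(broken) = 1872 kJ
Bonds formed (products):
  H–H: 2 × 431 = 862
  O=O: 1 × 509 = 509
  Σ(formed) = 1371 kJ
ΔH = Σ(broken) − Σ(formed) = 1872 − 1371 = +501 kJ

ΔH ≈ +501 kJ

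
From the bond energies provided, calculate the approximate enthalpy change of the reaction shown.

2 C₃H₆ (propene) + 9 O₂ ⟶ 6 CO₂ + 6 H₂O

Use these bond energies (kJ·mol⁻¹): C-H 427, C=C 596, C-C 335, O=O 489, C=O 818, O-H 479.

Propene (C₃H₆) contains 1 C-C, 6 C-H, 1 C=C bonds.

Bonds broken (reactants):
  C-C: 2 × 335 = 670
  C-H: 12 × 427 = 5124
  C=C: 2 × 596 = 1192
  O=O: 9 × 489 = 4401
  Σ(broken) = 11387 kJ
Bonds formed (products):
  C=O: 12 × 818 = 9816
  O-H: 12 × 479 = 5748
  Σ(formed) = 15564 kJ
ΔH = Σ(broken) − Σ(formed) = 11387 − 15564 = −4177 kJ

ΔH ≈ −4177 kJ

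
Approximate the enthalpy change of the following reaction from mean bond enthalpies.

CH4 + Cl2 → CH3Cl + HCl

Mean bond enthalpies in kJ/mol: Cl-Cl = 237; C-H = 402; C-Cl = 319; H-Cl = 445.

ΔH ≈ −125 kJ

Bonds broken (reactants):
  C-H: 4 × 402 = 1608
  Cl-Cl: 1 × 237 = 237
  Σ(broken) = 1845 kJ
Bonds formed (products):
  C-Cl: 1 × 319 = 319
  C-H: 3 × 402 = 1206
  H-Cl: 1 × 445 = 445
  Σ(formed) = 1970 kJ
ΔH = Σ(broken) − Σ(formed) = 1845 − 1970 = −125 kJ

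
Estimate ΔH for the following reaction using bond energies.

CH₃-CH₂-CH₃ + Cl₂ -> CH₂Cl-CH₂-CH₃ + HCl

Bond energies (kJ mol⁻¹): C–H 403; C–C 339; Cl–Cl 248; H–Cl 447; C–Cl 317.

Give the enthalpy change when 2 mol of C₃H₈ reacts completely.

ΔH = −226 kJ

Bonds broken (reactants):
  C–C: 2 × 339 = 678
  C–H: 8 × 403 = 3224
  Cl–Cl: 1 × 248 = 248
  Σ(broken) = 4150 kJ
Bonds formed (products):
  C–C: 2 × 339 = 678
  C–Cl: 1 × 317 = 317
  C–H: 7 × 403 = 2821
  H–Cl: 1 × 447 = 447
  Σ(formed) = 4263 kJ
ΔH = Σ(broken) − Σ(formed) = 4150 − 4263 = −113 kJ
For 2× the reaction as written: 2 × (−113) = −226 kJ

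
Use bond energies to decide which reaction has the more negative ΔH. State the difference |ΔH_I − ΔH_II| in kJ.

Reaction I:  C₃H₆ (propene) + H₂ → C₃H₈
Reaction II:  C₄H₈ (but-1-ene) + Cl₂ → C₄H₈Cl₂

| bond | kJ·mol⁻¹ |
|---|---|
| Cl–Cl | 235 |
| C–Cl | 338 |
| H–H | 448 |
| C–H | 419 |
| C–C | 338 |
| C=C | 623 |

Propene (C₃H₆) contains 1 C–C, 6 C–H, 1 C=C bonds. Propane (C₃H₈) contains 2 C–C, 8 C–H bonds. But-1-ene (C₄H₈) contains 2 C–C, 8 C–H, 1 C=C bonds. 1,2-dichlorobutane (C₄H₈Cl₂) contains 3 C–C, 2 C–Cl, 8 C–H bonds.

Reaction I:
  Bonds broken (reactants):
    C–C: 1 × 338 = 338
    C–H: 6 × 419 = 2514
    C=C: 1 × 623 = 623
    H–H: 1 × 448 = 448
    Σ(broken) = 3923 kJ
  Bonds formed (products):
    C–C: 2 × 338 = 676
    C–H: 8 × 419 = 3352
    Σ(formed) = 4028 kJ
  ΔH_I = 3923 − 4028 = −105 kJ
Reaction II:
  Bonds broken (reactants):
    C–C: 2 × 338 = 676
    C–H: 8 × 419 = 3352
    C=C: 1 × 623 = 623
    Cl–Cl: 1 × 235 = 235
    Σ(broken) = 4886 kJ
  Bonds formed (products):
    C–C: 3 × 338 = 1014
    C–Cl: 2 × 338 = 676
    C–H: 8 × 419 = 3352
    Σ(formed) = 5042 kJ
  ΔH_II = 4886 − 5042 = −156 kJ
ΔH_I − ΔH_II = +51 kJ, so reaction II has the more negative ΔH; |ΔH_I − ΔH_II| = 51 kJ.

Reaction II, by 51 kJ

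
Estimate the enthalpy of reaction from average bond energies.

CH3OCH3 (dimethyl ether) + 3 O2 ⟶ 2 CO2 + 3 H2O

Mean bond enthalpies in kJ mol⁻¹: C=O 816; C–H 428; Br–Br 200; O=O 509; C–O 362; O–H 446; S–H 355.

Bonds broken (reactants):
  C–H: 6 × 428 = 2568
  C–O: 2 × 362 = 724
  O=O: 3 × 509 = 1527
  Σ(broken) = 4819 kJ
Bonds formed (products):
  C=O: 4 × 816 = 3264
  O–H: 6 × 446 = 2676
  Σ(formed) = 5940 kJ
ΔH = Σ(broken) − Σ(formed) = 4819 − 5940 = −1121 kJ

ΔH ≈ −1121 kJ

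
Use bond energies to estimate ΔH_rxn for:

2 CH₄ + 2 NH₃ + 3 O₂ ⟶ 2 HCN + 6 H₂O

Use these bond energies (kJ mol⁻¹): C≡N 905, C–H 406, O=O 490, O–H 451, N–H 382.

ΔH ≈ −1024 kJ

Bonds broken (reactants):
  C–H: 8 × 406 = 3248
  N–H: 6 × 382 = 2292
  O=O: 3 × 490 = 1470
  Σ(broken) = 7010 kJ
Bonds formed (products):
  C≡N: 2 × 905 = 1810
  C–H: 2 × 406 = 812
  O–H: 12 × 451 = 5412
  Σ(formed) = 8034 kJ
ΔH = Σ(broken) − Σ(formed) = 7010 − 8034 = −1024 kJ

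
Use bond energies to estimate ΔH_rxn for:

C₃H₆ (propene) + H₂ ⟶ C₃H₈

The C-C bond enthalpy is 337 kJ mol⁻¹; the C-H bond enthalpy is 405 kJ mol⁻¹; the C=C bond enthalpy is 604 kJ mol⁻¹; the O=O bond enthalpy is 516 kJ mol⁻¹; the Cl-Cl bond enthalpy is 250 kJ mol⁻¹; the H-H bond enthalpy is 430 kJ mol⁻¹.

ΔH ≈ −113 kJ

Bonds broken (reactants):
  C-C: 1 × 337 = 337
  C-H: 6 × 405 = 2430
  C=C: 1 × 604 = 604
  H-H: 1 × 430 = 430
  Σ(broken) = 3801 kJ
Bonds formed (products):
  C-C: 2 × 337 = 674
  C-H: 8 × 405 = 3240
  Σ(formed) = 3914 kJ
ΔH = Σ(broken) − Σ(formed) = 3801 − 3914 = −113 kJ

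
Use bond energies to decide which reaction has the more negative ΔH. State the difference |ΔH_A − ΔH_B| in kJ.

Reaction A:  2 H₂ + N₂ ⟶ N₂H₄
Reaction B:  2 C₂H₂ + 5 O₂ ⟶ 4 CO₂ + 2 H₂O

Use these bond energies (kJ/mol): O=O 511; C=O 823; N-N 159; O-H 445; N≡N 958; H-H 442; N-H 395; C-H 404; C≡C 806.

Reaction A:
  Bonds broken (reactants):
    H-H: 2 × 442 = 884
    N≡N: 1 × 958 = 958
    Σ(broken) = 1842 kJ
  Bonds formed (products):
    N-H: 4 × 395 = 1580
    N-N: 1 × 159 = 159
    Σ(formed) = 1739 kJ
  ΔH_A = 1842 − 1739 = +103 kJ
Reaction B:
  Bonds broken (reactants):
    C≡C: 2 × 806 = 1612
    C-H: 4 × 404 = 1616
    O=O: 5 × 511 = 2555
    Σ(broken) = 5783 kJ
  Bonds formed (products):
    C=O: 8 × 823 = 6584
    O-H: 4 × 445 = 1780
    Σ(formed) = 8364 kJ
  ΔH_B = 5783 − 8364 = −2581 kJ
ΔH_A − ΔH_B = +2684 kJ, so reaction B has the more negative ΔH; |ΔH_A − ΔH_B| = 2684 kJ.

Reaction B, by 2684 kJ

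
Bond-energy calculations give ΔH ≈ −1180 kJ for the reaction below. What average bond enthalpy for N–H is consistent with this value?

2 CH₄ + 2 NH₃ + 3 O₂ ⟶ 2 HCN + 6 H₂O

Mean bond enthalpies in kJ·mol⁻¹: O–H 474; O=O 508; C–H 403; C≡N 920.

Let D be the N–H bond energy.
Σ(broken) = 8×403 + 6×D + 3×508 = 4748 + 6D
Σ(formed) = 2×920 + 2×403 + 12×474 = 8334
ΔH = Σ(broken) − Σ(formed) = (4748 + 6D) − (8334) = −3586 + 6D
Setting this equal to −1180 kJ gives 6D = 2406, so D = 401 kJ/mol.

D(N–H) ≈ 401 kJ/mol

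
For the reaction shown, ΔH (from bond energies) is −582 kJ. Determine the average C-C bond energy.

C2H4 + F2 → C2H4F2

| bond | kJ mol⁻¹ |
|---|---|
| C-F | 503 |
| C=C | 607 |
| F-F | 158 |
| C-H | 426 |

D(C-C) ≈ 341 kJ/mol

Let D be the C-C bond energy.
Σ(broken) = 4×426 + 1×607 + 1×158 = 2469
Σ(formed) = 1×D + 2×503 + 4×426 = 2710 + D
ΔH = Σ(broken) − Σ(formed) = (2469) − (2710 + D) = −241 − D
Setting this equal to −582 kJ gives D = 341 kJ/mol.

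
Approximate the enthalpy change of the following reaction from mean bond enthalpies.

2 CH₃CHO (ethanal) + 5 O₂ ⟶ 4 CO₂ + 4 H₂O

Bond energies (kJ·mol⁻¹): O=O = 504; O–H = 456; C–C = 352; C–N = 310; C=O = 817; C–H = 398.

ΔH ≈ −2142 kJ

Bonds broken (reactants):
  C–C: 2 × 352 = 704
  C–H: 8 × 398 = 3184
  C=O: 2 × 817 = 1634
  O=O: 5 × 504 = 2520
  Σ(broken) = 8042 kJ
Bonds formed (products):
  C=O: 8 × 817 = 6536
  O–H: 8 × 456 = 3648
  Σ(formed) = 10184 kJ
ΔH = Σ(broken) − Σ(formed) = 8042 − 10184 = −2142 kJ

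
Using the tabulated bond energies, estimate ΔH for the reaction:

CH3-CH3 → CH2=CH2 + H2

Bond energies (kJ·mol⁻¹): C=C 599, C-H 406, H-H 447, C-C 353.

ΔH ≈ +119 kJ

Bonds broken (reactants):
  C-C: 1 × 353 = 353
  C-H: 6 × 406 = 2436
  Σ(broken) = 2789 kJ
Bonds formed (products):
  C-H: 4 × 406 = 1624
  C=C: 1 × 599 = 599
  H-H: 1 × 447 = 447
  Σ(formed) = 2670 kJ
ΔH = Σ(broken) − Σ(formed) = 2789 − 2670 = +119 kJ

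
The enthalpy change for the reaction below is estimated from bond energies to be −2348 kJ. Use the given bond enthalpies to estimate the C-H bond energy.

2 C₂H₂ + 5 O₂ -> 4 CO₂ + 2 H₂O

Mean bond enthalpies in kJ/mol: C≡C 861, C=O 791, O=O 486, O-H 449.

D(C-H) ≈ 406 kJ/mol

Let D be the C-H bond energy.
Σ(broken) = 2×861 + 4×D + 5×486 = 4152 + 4D
Σ(formed) = 8×791 + 4×449 = 8124
ΔH = Σ(broken) − Σ(formed) = (4152 + 4D) − (8124) = −3972 + 4D
Setting this equal to −2348 kJ gives 4D = 1624, so D = 406 kJ/mol.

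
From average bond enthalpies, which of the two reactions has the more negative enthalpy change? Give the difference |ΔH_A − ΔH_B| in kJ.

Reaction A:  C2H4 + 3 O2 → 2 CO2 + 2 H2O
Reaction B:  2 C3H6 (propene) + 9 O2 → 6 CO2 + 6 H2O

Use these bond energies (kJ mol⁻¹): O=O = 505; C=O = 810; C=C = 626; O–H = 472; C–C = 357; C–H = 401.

Reaction A:
  Bonds broken (reactants):
    C–H: 4 × 401 = 1604
    C=C: 1 × 626 = 626
    O=O: 3 × 505 = 1515
    Σ(broken) = 3745 kJ
  Bonds formed (products):
    C=O: 4 × 810 = 3240
    O–H: 4 × 472 = 1888
    Σ(formed) = 5128 kJ
  ΔH_A = 3745 − 5128 = −1383 kJ
Reaction B:
  Bonds broken (reactants):
    C–C: 2 × 357 = 714
    C–H: 12 × 401 = 4812
    C=C: 2 × 626 = 1252
    O=O: 9 × 505 = 4545
    Σ(broken) = 11323 kJ
  Bonds formed (products):
    C=O: 12 × 810 = 9720
    O–H: 12 × 472 = 5664
    Σ(formed) = 15384 kJ
  ΔH_B = 11323 − 15384 = −4061 kJ
ΔH_A − ΔH_B = +2678 kJ, so reaction B has the more negative ΔH; |ΔH_A − ΔH_B| = 2678 kJ.

Reaction B, by 2678 kJ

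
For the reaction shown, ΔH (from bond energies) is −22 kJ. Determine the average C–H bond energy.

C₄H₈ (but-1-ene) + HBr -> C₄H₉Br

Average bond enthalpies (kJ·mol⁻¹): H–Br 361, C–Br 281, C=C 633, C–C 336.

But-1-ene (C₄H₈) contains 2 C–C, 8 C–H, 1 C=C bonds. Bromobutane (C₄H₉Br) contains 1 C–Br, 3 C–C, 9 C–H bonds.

D(C–H) ≈ 399 kJ/mol

Let D be the C–H bond energy.
Σ(broken) = 2×336 + 8×D + 1×633 + 1×361 = 1666 + 8D
Σ(formed) = 1×281 + 3×336 + 9×D = 1289 + 9D
ΔH = Σ(broken) − Σ(formed) = (1666 + 8D) − (1289 + 9D) = +377 − D
Setting this equal to −22 kJ gives D = 399 kJ/mol.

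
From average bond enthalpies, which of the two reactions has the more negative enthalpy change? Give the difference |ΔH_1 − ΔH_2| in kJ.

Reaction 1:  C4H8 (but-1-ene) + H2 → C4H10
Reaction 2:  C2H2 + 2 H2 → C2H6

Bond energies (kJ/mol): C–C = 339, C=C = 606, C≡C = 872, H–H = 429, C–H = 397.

Reaction 1:
  Bonds broken (reactants):
    C–C: 2 × 339 = 678
    C–H: 8 × 397 = 3176
    C=C: 1 × 606 = 606
    H–H: 1 × 429 = 429
    Σ(broken) = 4889 kJ
  Bonds formed (products):
    C–C: 3 × 339 = 1017
    C–H: 10 × 397 = 3970
    Σ(formed) = 4987 kJ
  ΔH_1 = 4889 − 4987 = −98 kJ
Reaction 2:
  Bonds broken (reactants):
    C≡C: 1 × 872 = 872
    C–H: 2 × 397 = 794
    H–H: 2 × 429 = 858
    Σ(broken) = 2524 kJ
  Bonds formed (products):
    C–C: 1 × 339 = 339
    C–H: 6 × 397 = 2382
    Σ(formed) = 2721 kJ
  ΔH_2 = 2524 − 2721 = −197 kJ
ΔH_1 − ΔH_2 = +99 kJ, so reaction 2 has the more negative ΔH; |ΔH_1 − ΔH_2| = 99 kJ.

Reaction 2, by 99 kJ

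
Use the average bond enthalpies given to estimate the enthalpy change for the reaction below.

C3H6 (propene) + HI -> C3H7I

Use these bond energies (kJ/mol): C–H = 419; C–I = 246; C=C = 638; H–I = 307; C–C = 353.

Bonds broken (reactants):
  C–C: 1 × 353 = 353
  C–H: 6 × 419 = 2514
  C=C: 1 × 638 = 638
  H–I: 1 × 307 = 307
  Σ(broken) = 3812 kJ
Bonds formed (products):
  C–C: 2 × 353 = 706
  C–H: 7 × 419 = 2933
  C–I: 1 × 246 = 246
  Σ(formed) = 3885 kJ
ΔH = Σ(broken) − Σ(formed) = 3812 − 3885 = −73 kJ

ΔH ≈ −73 kJ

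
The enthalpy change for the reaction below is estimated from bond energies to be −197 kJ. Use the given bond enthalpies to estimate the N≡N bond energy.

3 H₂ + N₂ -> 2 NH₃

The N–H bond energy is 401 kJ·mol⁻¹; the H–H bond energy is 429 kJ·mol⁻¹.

D(N≡N) ≈ 922 kJ/mol

Let D be the N≡N bond energy.
Σ(broken) = 3×429 + 1×D = 1287 + D
Σ(formed) = 6×401 = 2406
ΔH = Σ(broken) − Σ(formed) = (1287 + D) − (2406) = −1119 + D
Setting this equal to −197 kJ gives D = 922 kJ/mol.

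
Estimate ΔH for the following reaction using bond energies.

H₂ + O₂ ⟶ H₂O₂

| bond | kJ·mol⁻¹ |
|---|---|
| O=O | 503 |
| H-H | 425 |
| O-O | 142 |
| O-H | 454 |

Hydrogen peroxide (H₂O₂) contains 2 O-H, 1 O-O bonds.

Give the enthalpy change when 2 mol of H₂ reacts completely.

Bonds broken (reactants):
  H-H: 1 × 425 = 425
  O=O: 1 × 503 = 503
  Σ(broken) = 928 kJ
Bonds formed (products):
  O-H: 2 × 454 = 908
  O-O: 1 × 142 = 142
  Σ(formed) = 1050 kJ
ΔH = Σ(broken) − Σ(formed) = 928 − 1050 = −122 kJ
For 2× the reaction as written: 2 × (−122) = −244 kJ

ΔH = −244 kJ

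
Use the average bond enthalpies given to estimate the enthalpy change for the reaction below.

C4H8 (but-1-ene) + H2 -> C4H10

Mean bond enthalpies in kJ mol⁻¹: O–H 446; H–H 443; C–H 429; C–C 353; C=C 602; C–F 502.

ΔH ≈ −166 kJ

Bonds broken (reactants):
  C–C: 2 × 353 = 706
  C–H: 8 × 429 = 3432
  C=C: 1 × 602 = 602
  H–H: 1 × 443 = 443
  Σ(broken) = 5183 kJ
Bonds formed (products):
  C–C: 3 × 353 = 1059
  C–H: 10 × 429 = 4290
  Σ(formed) = 5349 kJ
ΔH = Σ(broken) − Σ(formed) = 5183 − 5349 = −166 kJ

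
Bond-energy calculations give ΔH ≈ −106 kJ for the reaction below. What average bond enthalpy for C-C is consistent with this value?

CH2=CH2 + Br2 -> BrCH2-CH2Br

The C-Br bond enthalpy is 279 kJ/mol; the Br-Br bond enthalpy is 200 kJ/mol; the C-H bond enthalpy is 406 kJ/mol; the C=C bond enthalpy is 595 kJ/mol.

Let D be the C-C bond energy.
Σ(broken) = 1×200 + 4×406 + 1×595 = 2419
Σ(formed) = 2×279 + 1×D + 4×406 = 2182 + D
ΔH = Σ(broken) − Σ(formed) = (2419) − (2182 + D) = +237 − D
Setting this equal to −106 kJ gives D = 343 kJ/mol.

D(C-C) ≈ 343 kJ/mol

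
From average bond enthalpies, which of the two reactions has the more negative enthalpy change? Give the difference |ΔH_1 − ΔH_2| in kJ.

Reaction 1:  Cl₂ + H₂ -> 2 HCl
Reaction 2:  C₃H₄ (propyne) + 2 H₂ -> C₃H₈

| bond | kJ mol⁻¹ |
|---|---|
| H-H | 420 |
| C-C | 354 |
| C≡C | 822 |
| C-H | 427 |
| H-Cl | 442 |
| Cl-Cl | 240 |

Reaction 2, by 176 kJ

Reaction 1:
  Bonds broken (reactants):
    Cl-Cl: 1 × 240 = 240
    H-H: 1 × 420 = 420
    Σ(broken) = 660 kJ
  Bonds formed (products):
    H-Cl: 2 × 442 = 884
    Σ(formed) = 884 kJ
  ΔH_1 = 660 − 884 = −224 kJ
Reaction 2:
  Bonds broken (reactants):
    C≡C: 1 × 822 = 822
    C-C: 1 × 354 = 354
    C-H: 4 × 427 = 1708
    H-H: 2 × 420 = 840
    Σ(broken) = 3724 kJ
  Bonds formed (products):
    C-C: 2 × 354 = 708
    C-H: 8 × 427 = 3416
    Σ(formed) = 4124 kJ
  ΔH_2 = 3724 − 4124 = −400 kJ
ΔH_1 − ΔH_2 = +176 kJ, so reaction 2 has the more negative ΔH; |ΔH_1 − ΔH_2| = 176 kJ.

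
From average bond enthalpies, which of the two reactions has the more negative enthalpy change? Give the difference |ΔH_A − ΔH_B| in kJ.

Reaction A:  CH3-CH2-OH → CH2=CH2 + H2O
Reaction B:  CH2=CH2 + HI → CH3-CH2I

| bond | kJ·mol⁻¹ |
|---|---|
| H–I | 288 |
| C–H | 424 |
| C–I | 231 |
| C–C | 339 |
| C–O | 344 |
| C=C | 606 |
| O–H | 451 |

Reaction A:
  Bonds broken (reactants):
    C–C: 1 × 339 = 339
    C–H: 5 × 424 = 2120
    C–O: 1 × 344 = 344
    O–H: 1 × 451 = 451
    Σ(broken) = 3254 kJ
  Bonds formed (products):
    C–H: 4 × 424 = 1696
    C=C: 1 × 606 = 606
    O–H: 2 × 451 = 902
    Σ(formed) = 3204 kJ
  ΔH_A = 3254 − 3204 = +50 kJ
Reaction B:
  Bonds broken (reactants):
    C–H: 4 × 424 = 1696
    C=C: 1 × 606 = 606
    H–I: 1 × 288 = 288
    Σ(broken) = 2590 kJ
  Bonds formed (products):
    C–C: 1 × 339 = 339
    C–H: 5 × 424 = 2120
    C–I: 1 × 231 = 231
    Σ(formed) = 2690 kJ
  ΔH_B = 2590 − 2690 = −100 kJ
ΔH_A − ΔH_B = +150 kJ, so reaction B has the more negative ΔH; |ΔH_A − ΔH_B| = 150 kJ.

Reaction B, by 150 kJ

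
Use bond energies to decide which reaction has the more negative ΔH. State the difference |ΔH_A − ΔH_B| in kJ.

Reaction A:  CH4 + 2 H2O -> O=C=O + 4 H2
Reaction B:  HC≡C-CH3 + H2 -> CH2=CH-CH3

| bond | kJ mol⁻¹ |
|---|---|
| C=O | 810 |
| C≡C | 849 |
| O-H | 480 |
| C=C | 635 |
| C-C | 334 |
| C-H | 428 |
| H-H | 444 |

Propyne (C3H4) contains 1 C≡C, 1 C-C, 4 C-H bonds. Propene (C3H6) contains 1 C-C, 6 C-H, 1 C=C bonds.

Reaction B, by 434 kJ

Reaction A:
  Bonds broken (reactants):
    C-H: 4 × 428 = 1712
    O-H: 4 × 480 = 1920
    Σ(broken) = 3632 kJ
  Bonds formed (products):
    C=O: 2 × 810 = 1620
    H-H: 4 × 444 = 1776
    Σ(formed) = 3396 kJ
  ΔH_A = 3632 − 3396 = +236 kJ
Reaction B:
  Bonds broken (reactants):
    C≡C: 1 × 849 = 849
    C-C: 1 × 334 = 334
    C-H: 4 × 428 = 1712
    H-H: 1 × 444 = 444
    Σ(broken) = 3339 kJ
  Bonds formed (products):
    C-C: 1 × 334 = 334
    C-H: 6 × 428 = 2568
    C=C: 1 × 635 = 635
    Σ(formed) = 3537 kJ
  ΔH_B = 3339 − 3537 = −198 kJ
ΔH_A − ΔH_B = +434 kJ, so reaction B has the more negative ΔH; |ΔH_A − ΔH_B| = 434 kJ.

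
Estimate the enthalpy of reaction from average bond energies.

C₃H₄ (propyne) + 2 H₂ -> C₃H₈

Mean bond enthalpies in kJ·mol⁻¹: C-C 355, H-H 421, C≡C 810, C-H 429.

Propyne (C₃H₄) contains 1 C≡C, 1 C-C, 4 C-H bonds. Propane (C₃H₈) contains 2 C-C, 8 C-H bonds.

Bonds broken (reactants):
  C≡C: 1 × 810 = 810
  C-C: 1 × 355 = 355
  C-H: 4 × 429 = 1716
  H-H: 2 × 421 = 842
  Σ(broken) = 3723 kJ
Bonds formed (products):
  C-C: 2 × 355 = 710
  C-H: 8 × 429 = 3432
  Σ(formed) = 4142 kJ
ΔH = Σ(broken) − Σ(formed) = 3723 − 4142 = −419 kJ

ΔH ≈ −419 kJ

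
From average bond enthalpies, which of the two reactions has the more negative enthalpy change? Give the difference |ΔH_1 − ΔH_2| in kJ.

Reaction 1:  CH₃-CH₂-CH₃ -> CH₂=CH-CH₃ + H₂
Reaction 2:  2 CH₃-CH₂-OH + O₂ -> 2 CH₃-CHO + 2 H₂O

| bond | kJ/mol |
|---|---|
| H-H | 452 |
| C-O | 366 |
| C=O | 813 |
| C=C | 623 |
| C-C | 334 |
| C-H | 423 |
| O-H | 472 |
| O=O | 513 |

Reaction 2, by 584 kJ

Reaction 1:
  Bonds broken (reactants):
    C-C: 2 × 334 = 668
    C-H: 8 × 423 = 3384
    Σ(broken) = 4052 kJ
  Bonds formed (products):
    C-C: 1 × 334 = 334
    C-H: 6 × 423 = 2538
    C=C: 1 × 623 = 623
    H-H: 1 × 452 = 452
    Σ(formed) = 3947 kJ
  ΔH_1 = 4052 − 3947 = +105 kJ
Reaction 2:
  Bonds broken (reactants):
    C-C: 2 × 334 = 668
    C-H: 10 × 423 = 4230
    C-O: 2 × 366 = 732
    O-H: 2 × 472 = 944
    O=O: 1 × 513 = 513
    Σ(broken) = 7087 kJ
  Bonds formed (products):
    C-C: 2 × 334 = 668
    C-H: 8 × 423 = 3384
    C=O: 2 × 813 = 1626
    O-H: 4 × 472 = 1888
    Σ(formed) = 7566 kJ
  ΔH_2 = 7087 − 7566 = −479 kJ
ΔH_1 − ΔH_2 = +584 kJ, so reaction 2 has the more negative ΔH; |ΔH_1 − ΔH_2| = 584 kJ.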